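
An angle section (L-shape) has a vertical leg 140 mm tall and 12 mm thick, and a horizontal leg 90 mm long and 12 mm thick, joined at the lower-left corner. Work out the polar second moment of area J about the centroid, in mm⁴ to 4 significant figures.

Split into non-overlapping primitives; take the origin at the lower-left of the bounding box.
Vertical leg: 12 × 140, A = 1 680 mm², y = 70 mm, Ī = 2 744 000 mm⁴.
Horizontal leg (remainder): 78 × 12, A = 936 mm², y = 6 mm, Ī = 11 232 mm⁴.
Centroid: ȳ = ΣA·y / ΣA = 47.1009 mm.
Transfer each piece to the centroidal x-axis using Ī + A·d² with d = y − 47.1009:
  vertical leg: d = 22.8991 mm → contributes +3 624 938 mm⁴
  horizontal leg (remainder): d = -41.1009 mm → contributes +1 592 403 mm⁴
Total I = 5 217 341 mm⁴.
For the y-axis: x̄ = 22.1009 mm.
Repeating about the centroidal y-axis gives I_y = 1 711 941 mm⁴.
Polar second moment: J = I_x + I_y = 6 929 283 mm⁴.

J ≈ 6.929 × 10⁶ mm⁴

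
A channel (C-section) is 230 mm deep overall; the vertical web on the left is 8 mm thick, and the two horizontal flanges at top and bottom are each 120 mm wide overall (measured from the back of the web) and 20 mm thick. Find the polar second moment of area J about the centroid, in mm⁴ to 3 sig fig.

Break the section into simple shapes (no overlaps), measuring from the bottom-left corner of the bounding box.
Web: 8 × 230, A = 1 840 mm², y = 115 mm, Ī = 8 111 333 mm⁴.
Top flange (beyond web): 112 × 20, A = 2 240 mm², y = 220 mm, Ī = 74 667 mm⁴.
Bottom flange (beyond web): 112 × 20, A = 2 240 mm², y = 10 mm, Ī = 74 667 mm⁴.
By symmetry the centroid is at mid-height, ȳ = 115 mm.
Transfer each piece to the centroidal x-axis using Ī + A·d² with d = y − 115:
  web: d = 0 mm → contributes +8 111 333 mm⁴
  top flange (beyond web): d = 105 mm → contributes +24 770 667 mm⁴
  bottom flange (beyond web): d = -105 mm → contributes +24 770 667 mm⁴
Total I = 57 652 667 mm⁴.
For the y-axis: x̄ = 46.532 mm.
Repeating about the centroidal y-axis gives I_y = 9 388 400 mm⁴.
Polar second moment: J = I_x + I_y = 67 041 067 mm⁴.

J ≈ 6.70 × 10⁷ mm⁴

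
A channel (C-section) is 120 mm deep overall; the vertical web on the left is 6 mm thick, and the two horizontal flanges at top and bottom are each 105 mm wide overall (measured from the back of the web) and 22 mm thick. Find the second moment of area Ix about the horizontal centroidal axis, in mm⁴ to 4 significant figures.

Break the section into simple shapes (no overlaps), measuring from the bottom-left corner of the bounding box.
Web: 6 × 120, A = 720 mm², y = 60 mm, Ī = 864 000 mm⁴.
Top flange (beyond web): 99 × 22, A = 2 178 mm², y = 109 mm, Ī = 87 846 mm⁴.
Bottom flange (beyond web): 99 × 22, A = 2 178 mm², y = 11 mm, Ī = 87 846 mm⁴.
By symmetry the centroid is at mid-height, ȳ = 60 mm.
Transfer each piece to the horizontal centroidal axis using Ī + A·d² with d = y − 60:
  web: d = 0 mm → contributes +864 000 mm⁴
  top flange (beyond web): d = 49 mm → contributes +5 317 224 mm⁴
  bottom flange (beyond web): d = -49 mm → contributes +5 317 224 mm⁴
Total I = 11 498 448 mm⁴.

Ix ≈ 1.150 × 10⁷ mm⁴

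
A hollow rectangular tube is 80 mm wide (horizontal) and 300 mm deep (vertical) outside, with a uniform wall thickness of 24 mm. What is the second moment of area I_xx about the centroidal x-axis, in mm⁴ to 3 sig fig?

I_xx ≈ 1.37 × 10⁸ mm⁴

Split into non-overlapping primitives; take the origin at the lower-left of the bounding box.
Outer rectangle: 80 × 300, A = 24 000 mm², y = 150 mm, Ī = 180 000 000 mm⁴.
Inner void (subtracted): 32 × 252, A = 8 064 mm², y = 150 mm, Ī = 42 674 688 mm⁴.
By symmetry the centroid is at mid-height, ȳ = 150 mm.
All pieces are centred on the centroidal x-axis, so I = ΣĪ (holes subtracted) = 137 325 312 mm⁴.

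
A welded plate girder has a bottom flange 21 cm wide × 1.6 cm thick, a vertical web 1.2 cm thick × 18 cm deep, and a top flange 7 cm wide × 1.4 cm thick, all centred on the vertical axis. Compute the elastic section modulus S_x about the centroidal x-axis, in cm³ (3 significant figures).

Break the section into simple shapes (no overlaps), measuring from the bottom-left corner of the bounding box.
Bottom plate: 21 × 1.6, A = 33.6 cm², y = 0.8 cm, Ī = 7.168 cm⁴.
Web plate: 1.2 × 18, A = 21.6 cm², y = 10.6 cm, Ī = 583.2 cm⁴.
Top plate: 7 × 1.4, A = 9.8 cm², y = 20.3 cm, Ī = 1.6007 cm⁴.
Centroid: ȳ = ΣA·y / ΣA = 6.9966 cm.
Transfer each piece to the centroidal x-axis using Ī + A·d² with d = y − 6.9966:
  bottom plate: d = -6.1966 cm → contributes +1297.3 cm⁴
  web plate: d = 3.6034 cm → contributes +863.66 cm⁴
  top plate: d = 13.303 cm → contributes +1 736 cm⁴
Total I = 3 897 cm⁴.
Extreme fibre distance c = 14.003 cm; S = I/c = 278.29 cm³.

S_x ≈ 278 cm³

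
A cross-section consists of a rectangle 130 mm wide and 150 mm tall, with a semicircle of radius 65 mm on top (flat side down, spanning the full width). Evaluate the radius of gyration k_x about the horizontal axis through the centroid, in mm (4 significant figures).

k_x ≈ 58.89 mm

Treat the section as a set of non-overlapping primitives; coordinates are from the bounding-box lower-left.
Rectangular body: 130 × 150, A = 19 500 mm², y = 75 mm, Ī = 36 562 500 mm⁴.
Semicircular cap: semicircle r = 65, A = 6636.61 mm², y = 177.587 mm, Ī = 1 959 230 mm⁴.
Centroid: ȳ = ΣA·y / ΣA = 101.049 mm.
Transfer each piece to the horizontal axis through the centroid using Ī + A·d² with d = y − 101.049:
  rectangular body: d = -26.0489 mm → contributes +49 794 106 mm⁴
  semicircular cap: d = 76.538 mm → contributes +40 836 933 mm⁴
Total I = 90 631 040 mm⁴.
Radius of gyration: k = √(I/A) = √(90 631 040 / 26136.6) = 58.8862 mm.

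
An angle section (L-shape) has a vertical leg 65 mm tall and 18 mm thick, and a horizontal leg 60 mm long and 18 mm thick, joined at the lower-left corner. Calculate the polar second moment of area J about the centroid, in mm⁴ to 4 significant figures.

Treat the section as a set of non-overlapping primitives; coordinates are from the bounding-box lower-left.
Vertical leg: 18 × 65, A = 1 170 mm², y = 32.5 mm, Ī = 411 938 mm⁴.
Horizontal leg (remainder): 42 × 18, A = 756 mm², y = 9 mm, Ī = 20 412 mm⁴.
Centroid: ȳ = ΣA·y / ΣA = 23.2757 mm.
Transfer each piece to the centroidal x-axis using Ī + A·d² with d = y − 23.2757:
  vertical leg: d = 9.2243 mm → contributes +511 490 mm⁴
  horizontal leg (remainder): d = -14.2757 mm → contributes +174 482 mm⁴
Total I = 685 972 mm⁴.
For the y-axis: x̄ = 20.7757 mm.
Repeating about the centroidal y-axis gives I_y = 556 049 mm⁴.
Polar second moment: J = I_x + I_y = 1 242 021 mm⁴.

J ≈ 1.242 × 10⁶ mm⁴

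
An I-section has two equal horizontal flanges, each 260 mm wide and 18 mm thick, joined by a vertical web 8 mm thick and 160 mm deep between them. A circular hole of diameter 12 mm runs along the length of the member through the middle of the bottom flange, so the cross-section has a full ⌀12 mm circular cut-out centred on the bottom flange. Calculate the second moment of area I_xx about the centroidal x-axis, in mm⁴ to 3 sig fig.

I_xx ≈ 7.62 × 10⁷ mm⁴

Split into non-overlapping primitives; take the origin at the lower-left of the bounding box.
Bottom flange: 260 × 18, A = 4 680 mm², y = 9 mm, Ī = 126 360 mm⁴.
Web: 8 × 160, A = 1 280 mm², y = 98 mm, Ī = 2 730 667 mm⁴.
Top flange: 260 × 18, A = 4 680 mm², y = 187 mm, Ī = 126 360 mm⁴.
Hole (subtracted): ⌀12, A = 113.1 mm², y = 9 mm, Ī = 1017.9 mm⁴.
Centroid: ȳ = ΣA·y / ΣA = 98.956 mm.
Transfer each piece to the centroidal x-axis using Ī + A·d² with d = y − 98.956:
  bottom flange: d = -89.956 mm → contributes +37 997 459 mm⁴
  web: d = -0.95618 mm → contributes +2 731 837 mm⁴
  top flange: d = 88.044 mm → contributes +36 404 379 mm⁴
  hole: d = -89.956 mm → contributes −916 215 mm⁴
Total I = 76 217 460 mm⁴.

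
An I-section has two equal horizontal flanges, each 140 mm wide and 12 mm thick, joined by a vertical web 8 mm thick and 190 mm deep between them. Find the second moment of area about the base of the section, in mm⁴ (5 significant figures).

Treat the section as a set of non-overlapping primitives; coordinates are from the bounding-box lower-left.
Bottom flange: 140 × 12, A = 1 680 mm², y = 6 mm, Ī = 20 160 mm⁴.
Web: 8 × 190, A = 1 520 mm², y = 107 mm, Ī = 4 572 667 mm⁴.
Top flange: 140 × 12, A = 1 680 mm², y = 208 mm, Ī = 20 160 mm⁴.
Transfer each piece to the base of the section using Ī + A·d² with d = y − 0:
  bottom flange: d = 6 mm → contributes +80 640 mm⁴
  web: d = 107 mm → contributes +21 975 147 mm⁴
  top flange: d = 208 mm → contributes +72 703 680 mm⁴
Total I = 94 759 467 mm⁴.

I_base ≈ 9.4759 × 10⁷ mm⁴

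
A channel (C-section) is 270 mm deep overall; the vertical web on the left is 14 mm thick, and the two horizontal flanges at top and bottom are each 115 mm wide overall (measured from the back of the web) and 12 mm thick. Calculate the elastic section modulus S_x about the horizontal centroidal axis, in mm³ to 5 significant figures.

S_x ≈ 4.6911 × 10⁵ mm³

Split into non-overlapping primitives; take the origin at the lower-left of the bounding box.
Web: 14 × 270, A = 3 780 mm², y = 135 mm, Ī = 22 963 500 mm⁴.
Top flange (beyond web): 101 × 12, A = 1 212 mm², y = 264 mm, Ī = 14 544 mm⁴.
Bottom flange (beyond web): 101 × 12, A = 1 212 mm², y = 6 mm, Ī = 14 544 mm⁴.
By symmetry the centroid is at mid-height, ȳ = 135 mm.
Transfer each piece to the horizontal centroidal axis using Ī + A·d² with d = y − 135:
  web: d = 0 mm → contributes +22 963 500 mm⁴
  top flange (beyond web): d = 129 mm → contributes +20 183 436 mm⁴
  bottom flange (beyond web): d = -129 mm → contributes +20 183 436 mm⁴
Total I = 63 330 372 mm⁴.
Extreme fibre distance c = 135 mm; S = I/c = 469113.9 mm³.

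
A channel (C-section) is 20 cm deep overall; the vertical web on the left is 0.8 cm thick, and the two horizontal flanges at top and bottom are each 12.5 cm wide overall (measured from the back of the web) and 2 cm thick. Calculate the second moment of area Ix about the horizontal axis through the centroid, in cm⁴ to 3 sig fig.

Ix ≈ 4340 cm⁴

Break the section into simple shapes (no overlaps), measuring from the bottom-left corner of the bounding box.
Web: 0.8 × 20, A = 16 cm², y = 10 cm, Ī = 533.33 cm⁴.
Top flange (beyond web): 11.7 × 2, A = 23.4 cm², y = 19 cm, Ī = 7.8 cm⁴.
Bottom flange (beyond web): 11.7 × 2, A = 23.4 cm², y = 1 cm, Ī = 7.8 cm⁴.
By symmetry the centroid is at mid-height, ȳ = 10 cm.
Transfer each piece to the horizontal axis through the centroid using Ī + A·d² with d = y − 10:
  web: d = 0 cm → contributes +533.33 cm⁴
  top flange (beyond web): d = 9 cm → contributes +1903.2 cm⁴
  bottom flange (beyond web): d = -9 cm → contributes +1903.2 cm⁴
Total I = 4339.7 cm⁴.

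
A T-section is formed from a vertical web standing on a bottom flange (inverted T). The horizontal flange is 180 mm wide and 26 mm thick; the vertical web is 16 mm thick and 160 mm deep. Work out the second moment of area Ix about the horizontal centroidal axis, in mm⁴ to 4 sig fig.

Break the section into simple shapes (no overlaps), measuring from the bottom-left corner of the bounding box.
Flange: 180 × 26, A = 4 680 mm², y = 13 mm, Ī = 263 640 mm⁴.
Web: 16 × 160, A = 2 560 mm², y = 106 mm, Ī = 5 461 333 mm⁴.
Centroid: ȳ = ΣA·y / ΣA = 45.884 mm.
Transfer each piece to the horizontal centroidal axis using Ī + A·d² with d = y − 45.884:
  flange: d = -32.884 mm → contributes +5 324 386 mm⁴
  web: d = 60.116 mm → contributes +14 713 010 mm⁴
Total I = 20 037 396 mm⁴.

Ix ≈ 2.004 × 10⁷ mm⁴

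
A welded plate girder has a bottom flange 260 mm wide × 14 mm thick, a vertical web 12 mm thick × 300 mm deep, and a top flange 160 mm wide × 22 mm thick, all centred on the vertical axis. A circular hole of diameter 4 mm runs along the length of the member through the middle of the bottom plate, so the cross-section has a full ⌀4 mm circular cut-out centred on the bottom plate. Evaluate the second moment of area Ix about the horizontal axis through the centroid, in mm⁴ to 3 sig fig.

Split into non-overlapping primitives; take the origin at the lower-left of the bounding box.
Bottom plate: 260 × 14, A = 3 640 mm², y = 7 mm, Ī = 59 453 mm⁴.
Web plate: 12 × 300, A = 3 600 mm², y = 164 mm, Ī = 27 000 000 mm⁴.
Top plate: 160 × 22, A = 3 520 mm², y = 325 mm, Ī = 141 973 mm⁴.
Hole (subtracted): ⌀4, A = 12.566 mm², y = 7 mm, Ī = 12.566 mm⁴.
Centroid: ȳ = ΣA·y / ΣA = 163.74 mm.
Transfer each piece to the horizontal axis through the centroid using Ī + A·d² with d = y − 163.74:
  bottom plate: d = -156.74 mm → contributes +89 485 660 mm⁴
  web plate: d = 0.25933 mm → contributes +27 000 242 mm⁴
  top plate: d = 161.26 mm → contributes +91 678 060 mm⁴
  hole: d = -156.74 mm → contributes −308 739 mm⁴
Total I = 207 855 223 mm⁴.

Ix ≈ 2.08 × 10⁸ mm⁴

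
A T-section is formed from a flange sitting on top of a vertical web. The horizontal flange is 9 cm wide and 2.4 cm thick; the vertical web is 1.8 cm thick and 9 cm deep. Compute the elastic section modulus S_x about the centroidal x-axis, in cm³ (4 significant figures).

S_x ≈ 54.21 cm³

Break the section into simple shapes (no overlaps), measuring from the bottom-left corner of the bounding box.
Flange: 9 × 2.4, A = 21.6 cm², y = 10.2 cm, Ī = 10.368 cm⁴.
Web: 1.8 × 9, A = 16.2 cm², y = 4.5 cm, Ī = 109.35 cm⁴.
Centroid: ȳ = ΣA·y / ΣA = 7.75714 cm.
Transfer each piece to the centroidal x-axis using Ī + A·d² with d = y − 7.75714:
  flange: d = 2.44286 cm → contributes +139.267 cm⁴
  web: d = -3.25714 cm → contributes +281.215 cm⁴
Total I = 420.483 cm⁴.
Extreme fibre distance c = 7.75714 cm; S = I/c = 54.2059 cm³.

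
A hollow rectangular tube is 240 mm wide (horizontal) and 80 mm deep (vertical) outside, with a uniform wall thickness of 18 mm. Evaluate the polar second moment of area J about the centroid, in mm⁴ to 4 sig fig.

Decompose the section into non-overlapping parts with the origin at the bottom-left of its bounding rectangle.
Outer rectangle: 240 × 80, A = 19 200 mm², y = 40 mm, Ī = 10 240 000 mm⁴.
Inner void (subtracted): 204 × 44, A = 8 976 mm², y = 40 mm, Ī = 1 448 128 mm⁴.
By symmetry the centroid is at mid-height, ȳ = 40 mm.
All pieces are centred on the centroidal x-axis, so I = ΣĪ (holes subtracted) = 8 791 872 mm⁴.
Repeating about the centroidal y-axis gives I_y = 61 031 232 mm⁴.
Polar second moment: J = I_x + I_y = 69 823 104 mm⁴.

J ≈ 6.982 × 10⁷ mm⁴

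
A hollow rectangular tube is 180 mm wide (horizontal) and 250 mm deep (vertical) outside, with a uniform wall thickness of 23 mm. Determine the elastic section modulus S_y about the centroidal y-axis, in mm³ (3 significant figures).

S_y ≈ 8.96 × 10⁵ mm³

Treat the section as a set of non-overlapping primitives; coordinates are from the bounding-box lower-left.
Outer rectangle: 180 × 250, A = 45 000 mm², x = 90 mm, Ī = 121 500 000 mm⁴.
Inner void (subtracted): 134 × 204, A = 27 336 mm², x = 90 mm, Ī = 40 903 768 mm⁴.
By symmetry the centroid is at mid-width, x̄ = 90 mm.
All pieces are centred on the centroidal y-axis, so I = ΣĪ (holes subtracted) = 80 596 232 mm⁴.
Extreme fibre distance c = 90 mm; S = I/c = 895 514 mm³.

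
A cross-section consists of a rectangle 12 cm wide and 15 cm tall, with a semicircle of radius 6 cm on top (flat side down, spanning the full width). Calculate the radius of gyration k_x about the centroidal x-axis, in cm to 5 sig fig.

Split into non-overlapping primitives; take the origin at the lower-left of the bounding box.
Rectangular body: 12 × 15, A = 180 cm², y = 7.5 cm, Ī = 3 375 cm⁴.
Semicircular cap: semicircle r = 6, A = 56.54867 cm², y = 17.54648 cm, Ī = 142.245 cm⁴.
Centroid: ȳ = ΣA·y / ΣA = 9.901683 cm.
Transfer each piece to the centroidal x-axis using Ī + A·d² with d = y − 9.901683:
  rectangular body: d = -2.401683 cm → contributes +4413.255 cm⁴
  semicircular cap: d = 7.644796 cm → contributes +3447.113 cm⁴
Total I = 7860.368 cm⁴.
Radius of gyration: k = √(I/A) = √(7860.368 / 236.5487) = 5.764494 cm.

k_x ≈ 5.7645 cm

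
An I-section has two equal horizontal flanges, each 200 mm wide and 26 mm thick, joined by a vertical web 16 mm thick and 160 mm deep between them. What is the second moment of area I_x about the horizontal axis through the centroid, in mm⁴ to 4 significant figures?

Split into non-overlapping primitives; take the origin at the lower-left of the bounding box.
Bottom flange: 200 × 26, A = 5 200 mm², y = 13 mm, Ī = 292 933 mm⁴.
Web: 16 × 160, A = 2 560 mm², y = 106 mm, Ī = 5 461 333 mm⁴.
Top flange: 200 × 26, A = 5 200 mm², y = 199 mm, Ī = 292 933 mm⁴.
By symmetry the centroid is at mid-height, ȳ = 106 mm.
Transfer each piece to the horizontal axis through the centroid using Ī + A·d² with d = y − 106:
  bottom flange: d = -93 mm → contributes +45 267 733 mm⁴
  web: d = 0 mm → contributes +5 461 333 mm⁴
  top flange: d = 93 mm → contributes +45 267 733 mm⁴
Total I = 95 996 800 mm⁴.

I_x ≈ 9.600 × 10⁷ mm⁴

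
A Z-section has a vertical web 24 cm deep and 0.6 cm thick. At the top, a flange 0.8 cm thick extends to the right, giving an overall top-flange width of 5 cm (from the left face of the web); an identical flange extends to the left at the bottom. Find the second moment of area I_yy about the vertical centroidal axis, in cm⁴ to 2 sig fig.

I_yy ≈ 56 cm⁴

Decompose the section into non-overlapping parts with the origin at the bottom-left of its bounding rectangle.
Web: 0.6 × 24, A = 14.4 cm², x = 4.7 cm, Ī = 0.432 cm⁴.
Top flange (beyond web): 4.4 × 0.8, A = 3.52 cm², x = 7.2 cm, Ī = 5.679 cm⁴.
Bottom flange (beyond web): 4.4 × 0.8, A = 3.52 cm², x = 2.2 cm, Ī = 5.679 cm⁴.
Centroid: x̄ = ΣA·x / ΣA = 4.7 cm.
Transfer each piece to the vertical centroidal axis using Ī + A·d² with d = x − 4.7:
  web: d = 0 cm → contributes +0.432 cm⁴
  top flange (beyond web): d = 2.5 cm → contributes +27.68 cm⁴
  bottom flange (beyond web): d = -2.5 cm → contributes +27.68 cm⁴
Total I = 55.79 cm⁴.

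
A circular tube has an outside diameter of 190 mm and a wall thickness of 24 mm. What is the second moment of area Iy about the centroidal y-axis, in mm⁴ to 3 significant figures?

Iy ≈ 4.40 × 10⁷ mm⁴

Break the section into simple shapes (no overlaps), measuring from the bottom-left corner of the bounding box.
Outer circle: ⌀190, A = 28 353 mm², x = 95 mm, Ī = 63 971 171 mm⁴.
Bore (subtracted): ⌀142, A = 15 837 mm², x = 95 mm, Ī = 19 958 288 mm⁴.
By symmetry the centroid is at mid-width, x̄ = 95 mm.
All pieces are centred on the centroidal y-axis, so I = ΣĪ (holes subtracted) = 44 012 884 mm⁴.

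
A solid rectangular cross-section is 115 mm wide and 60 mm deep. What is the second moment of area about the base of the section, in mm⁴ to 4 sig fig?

The section: 115 × 60, A = 6 900 mm², y = 30 mm, Ī = 2 070 000 mm⁴.
Transfer it to the base of the section using Ī + A·d² with d = y − 0:
  the section: d = 30 mm → contributes +8 280 000 mm⁴
Total I = 8 280 000 mm⁴.

I_base ≈ 8.280 × 10⁶ mm⁴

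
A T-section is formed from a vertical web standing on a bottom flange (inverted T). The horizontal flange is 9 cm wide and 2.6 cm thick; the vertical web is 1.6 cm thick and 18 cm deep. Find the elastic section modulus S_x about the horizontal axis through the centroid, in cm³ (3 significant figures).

Split into non-overlapping primitives; take the origin at the lower-left of the bounding box.
Flange: 9 × 2.6, A = 23.4 cm², y = 1.3 cm, Ī = 13.182 cm⁴.
Web: 1.6 × 18, A = 28.8 cm², y = 11.6 cm, Ī = 777.6 cm⁴.
Centroid: ȳ = ΣA·y / ΣA = 6.9828 cm.
Transfer each piece to the horizontal axis through the centroid using Ī + A·d² with d = y − 6.9828:
  flange: d = -5.6828 cm → contributes +768.86 cm⁴
  web: d = 4.6172 cm → contributes +1391.6 cm⁴
Total I = 2160.4 cm⁴.
Extreme fibre distance c = 13.617 cm; S = I/c = 158.65 cm³.

S_x ≈ 159 cm³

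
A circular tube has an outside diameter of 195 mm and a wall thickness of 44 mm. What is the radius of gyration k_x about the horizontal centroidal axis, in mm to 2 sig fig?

Split into non-overlapping primitives; take the origin at the lower-left of the bounding box.
Outer circle: ⌀195, A = 29 865 mm², y = 97.5 mm, Ī = 70 975 481 mm⁴.
Bore (subtracted): ⌀107, A = 8 992 mm², y = 97.5 mm, Ī = 6 434 355 mm⁴.
By symmetry the centroid is at mid-height, ȳ = 97.5 mm.
All pieces are centred on the horizontal centroidal axis, so I = ΣĪ (holes subtracted) = 64 541 126 mm⁴.
Radius of gyration: k = √(I/A) = √(64 541 126 / 20 873) = 55.61 mm.

k_x ≈ 56 mm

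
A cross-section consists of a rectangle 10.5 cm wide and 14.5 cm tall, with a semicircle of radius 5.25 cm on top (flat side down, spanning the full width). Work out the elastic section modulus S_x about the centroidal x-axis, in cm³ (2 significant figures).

S_x ≈ 560 cm³

Treat the section as a set of non-overlapping primitives; coordinates are from the bounding-box lower-left.
Rectangular body: 10.5 × 14.5, A = 152.3 cm², y = 7.25 cm, Ī = 2 668 cm⁴.
Semicircular cap: semicircle r = 5.25, A = 43.3 cm², y = 16.73 cm, Ī = 83.38 cm⁴.
Centroid: ȳ = ΣA·y / ΣA = 9.349 cm.
Transfer each piece to the centroidal x-axis using Ī + A·d² with d = y − 9.349:
  rectangular body: d = -2.099 cm → contributes +3 338 cm⁴
  semicircular cap: d = 7.38 cm → contributes +2 441 cm⁴
Total I = 5 779 cm⁴.
Extreme fibre distance c = 10.4 cm; S = I/c = 555.6 cm³.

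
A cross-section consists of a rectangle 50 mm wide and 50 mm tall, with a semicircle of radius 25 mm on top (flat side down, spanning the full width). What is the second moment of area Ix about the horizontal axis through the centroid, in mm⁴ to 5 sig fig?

Ix ≈ 1.4576 × 10⁶ mm⁴

Break the section into simple shapes (no overlaps), measuring from the bottom-left corner of the bounding box.
Rectangular body: 50 × 50, A = 2 500 mm², y = 25 mm, Ī = 520833.3 mm⁴.
Semicircular cap: semicircle r = 25, A = 981.7477 mm², y = 60.61033 mm, Ī = 42873.81 mm⁴.
Centroid: ȳ = ΣA·y / ΣA = 35.04104 mm.
Transfer each piece to the horizontal axis through the centroid using Ī + A·d² with d = y − 35.04104:
  rectangular body: d = -10.04104 mm → contributes +772889.4 mm⁴
  semicircular cap: d = 25.56929 mm → contributes +684729.4 mm⁴
Total I = 1 457 619 mm⁴.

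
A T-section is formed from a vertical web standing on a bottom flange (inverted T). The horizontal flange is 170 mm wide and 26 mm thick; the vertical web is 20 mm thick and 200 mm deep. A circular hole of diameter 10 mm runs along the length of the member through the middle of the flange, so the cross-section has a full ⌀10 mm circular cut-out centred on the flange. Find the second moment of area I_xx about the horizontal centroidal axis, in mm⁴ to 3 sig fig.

Decompose the section into non-overlapping parts with the origin at the bottom-left of its bounding rectangle.
Flange: 170 × 26, A = 4 420 mm², y = 13 mm, Ī = 248 993 mm⁴.
Web: 20 × 200, A = 4 000 mm², y = 126 mm, Ī = 13 333 333 mm⁴.
Hole (subtracted): ⌀10, A = 78.54 mm², y = 13 mm, Ī = 490.87 mm⁴.
Centroid: ȳ = ΣA·y / ΣA = 67.187 mm.
Transfer each piece to the horizontal centroidal axis using Ī + A·d² with d = y − 67.187:
  flange: d = -54.187 mm → contributes +13 227 209 mm⁴
  web: d = 58.813 mm → contributes +27 169 136 mm⁴
  hole: d = -54.187 mm → contributes −231 103 mm⁴
Total I = 40 165 242 mm⁴.

I_xx ≈ 4.02 × 10⁷ mm⁴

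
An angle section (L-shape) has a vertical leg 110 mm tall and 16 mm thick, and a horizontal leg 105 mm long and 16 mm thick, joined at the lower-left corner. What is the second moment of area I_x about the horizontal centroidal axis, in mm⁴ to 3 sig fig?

Split into non-overlapping primitives; take the origin at the lower-left of the bounding box.
Vertical leg: 16 × 110, A = 1 760 mm², y = 55 mm, Ī = 1 774 667 mm⁴.
Horizontal leg (remainder): 89 × 16, A = 1 424 mm², y = 8 mm, Ī = 30 379 mm⁴.
Centroid: ȳ = ΣA·y / ΣA = 33.98 mm.
Transfer each piece to the horizontal centroidal axis using Ī + A·d² with d = y − 33.98:
  vertical leg: d = 21.02 mm → contributes +2 552 313 mm⁴
  horizontal leg (remainder): d = -25.98 mm → contributes +991 515 mm⁴
Total I = 3 543 828 mm⁴.

I_x ≈ 3.54 × 10⁶ mm⁴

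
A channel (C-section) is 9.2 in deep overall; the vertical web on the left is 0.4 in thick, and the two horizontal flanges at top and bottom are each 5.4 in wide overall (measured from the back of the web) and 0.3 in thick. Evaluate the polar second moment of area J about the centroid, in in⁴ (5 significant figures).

Split into non-overlapping primitives; take the origin at the lower-left of the bounding box.
Web: 0.4 × 9.2, A = 3.68 in², y = 4.6 in, Ī = 25.95627 in⁴.
Top flange (beyond web): 5 × 0.3, A = 1.5 in², y = 9.05 in, Ī = 0.01125 in⁴.
Bottom flange (beyond web): 5 × 0.3, A = 1.5 in², y = 0.15 in, Ī = 0.01125 in⁴.
By symmetry the centroid is at mid-height, ȳ = 4.6 in.
Transfer each piece to the centroidal x-axis using Ī + A·d² with d = y − 4.6:
  web: d = 0 in → contributes +25.95627 in⁴
  top flange (beyond web): d = 4.45 in → contributes +29.715 in⁴
  bottom flange (beyond web): d = -4.45 in → contributes +29.715 in⁴
Total I = 85.38627 in⁴.
For the y-axis: x̄ = 1.412575 in.
Repeating about the centroidal y-axis gives I_y = 18.34721 in⁴.
Polar second moment: J = I_x + I_y = 103.7335 in⁴.

J ≈ 103.73 in⁴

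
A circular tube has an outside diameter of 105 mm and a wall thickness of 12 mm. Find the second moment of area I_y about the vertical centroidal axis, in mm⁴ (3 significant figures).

Treat the section as a set of non-overlapping primitives; coordinates are from the bounding-box lower-left.
Outer circle: ⌀105, A = 8 659 mm², x = 52.5 mm, Ī = 5 966 602 mm⁴.
Bore (subtracted): ⌀81, A = 5 153 mm², x = 52.5 mm, Ī = 2 113 051 mm⁴.
By symmetry the centroid is at mid-width, x̄ = 52.5 mm.
All pieces are centred on the vertical centroidal axis, so I = ΣĪ (holes subtracted) = 3 853 551 mm⁴.

I_y ≈ 3.85 × 10⁶ mm⁴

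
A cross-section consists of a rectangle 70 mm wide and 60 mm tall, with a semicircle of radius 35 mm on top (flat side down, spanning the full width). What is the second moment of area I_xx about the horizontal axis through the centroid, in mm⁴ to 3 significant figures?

Treat the section as a set of non-overlapping primitives; coordinates are from the bounding-box lower-left.
Rectangular body: 70 × 60, A = 4 200 mm², y = 30 mm, Ī = 1 260 000 mm⁴.
Semicircular cap: semicircle r = 35, A = 1924.2 mm², y = 74.854 mm, Ī = 164 704 mm⁴.
Centroid: ȳ = ΣA·y / ΣA = 44.093 mm.
Transfer each piece to the horizontal axis through the centroid using Ī + A·d² with d = y − 44.093:
  rectangular body: d = -14.093 mm → contributes +2 094 200 mm⁴
  semicircular cap: d = 30.761 mm → contributes +1 985 509 mm⁴
Total I = 4 079 709 mm⁴.

I_xx ≈ 4.08 × 10⁶ mm⁴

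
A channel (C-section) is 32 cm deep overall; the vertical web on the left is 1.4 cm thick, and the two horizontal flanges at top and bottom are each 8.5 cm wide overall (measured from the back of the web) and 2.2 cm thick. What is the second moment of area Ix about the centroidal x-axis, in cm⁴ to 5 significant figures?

Ix ≈ 1.0771 × 10⁴ cm⁴

Decompose the section into non-overlapping parts with the origin at the bottom-left of its bounding rectangle.
Web: 1.4 × 32, A = 44.8 cm², y = 16 cm, Ī = 3822.933 cm⁴.
Top flange (beyond web): 7.1 × 2.2, A = 15.62 cm², y = 30.9 cm, Ī = 6.300067 cm⁴.
Bottom flange (beyond web): 7.1 × 2.2, A = 15.62 cm², y = 1.1 cm, Ī = 6.300067 cm⁴.
By symmetry the centroid is at mid-height, ȳ = 16 cm.
Transfer each piece to the centroidal x-axis using Ī + A·d² with d = y − 16:
  web: d = 0 cm → contributes +3822.933 cm⁴
  top flange (beyond web): d = 14.9 cm → contributes +3474.096 cm⁴
  bottom flange (beyond web): d = -14.9 cm → contributes +3474.096 cm⁴
Total I = 10771.13 cm⁴.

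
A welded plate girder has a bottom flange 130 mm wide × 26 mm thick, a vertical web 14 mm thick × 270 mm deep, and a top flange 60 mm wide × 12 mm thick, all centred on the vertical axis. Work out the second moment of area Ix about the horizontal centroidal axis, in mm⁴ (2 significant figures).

Decompose the section into non-overlapping parts with the origin at the bottom-left of its bounding rectangle.
Bottom plate: 130 × 26, A = 3 380 mm², y = 13 mm, Ī = 190 407 mm⁴.
Web plate: 14 × 270, A = 3 780 mm², y = 161 mm, Ī = 22 963 500 mm⁴.
Top plate: 60 × 12, A = 720 mm², y = 302 mm, Ī = 8 640 mm⁴.
Centroid: ȳ = ΣA·y / ΣA = 110.4 mm.
Transfer each piece to the horizontal centroidal axis using Ī + A·d² with d = y − 110.4:
  bottom plate: d = -97.4 mm → contributes +32 256 324 mm⁴
  web plate: d = 50.6 mm → contributes +32 641 272 mm⁴
  top plate: d = 191.6 mm → contributes +26 439 963 mm⁴
Total I = 91 337 559 mm⁴.

Ix ≈ 9.1 × 10⁷ mm⁴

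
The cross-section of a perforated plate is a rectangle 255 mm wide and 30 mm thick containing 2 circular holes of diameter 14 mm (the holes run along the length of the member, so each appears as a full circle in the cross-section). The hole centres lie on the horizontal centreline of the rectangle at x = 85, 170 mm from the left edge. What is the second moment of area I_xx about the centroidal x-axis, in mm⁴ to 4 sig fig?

I_xx ≈ 5.700 × 10⁵ mm⁴

Split into non-overlapping primitives; take the origin at the lower-left of the bounding box.
Plate: 255 × 30, A = 7 650 mm², y = 15 mm, Ī = 573 750 mm⁴.
Hole 1 (subtracted): ⌀14, A = 153.938 mm², y = 15 mm, Ī = 1885.74 mm⁴.
Hole 2 (subtracted): ⌀14, A = 153.938 mm², y = 15 mm, Ī = 1885.74 mm⁴.
By symmetry the centroid is at mid-height, ȳ = 15 mm.
All pieces are centred on the centroidal x-axis, so I = ΣĪ (holes subtracted) = 569 979 mm⁴.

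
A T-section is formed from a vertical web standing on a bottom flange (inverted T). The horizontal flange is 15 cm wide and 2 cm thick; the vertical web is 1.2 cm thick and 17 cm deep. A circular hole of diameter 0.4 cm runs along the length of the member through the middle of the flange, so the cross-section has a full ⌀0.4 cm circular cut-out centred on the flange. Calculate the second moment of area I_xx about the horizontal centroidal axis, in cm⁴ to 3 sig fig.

I_xx ≈ 1600 cm⁴

Split into non-overlapping primitives; take the origin at the lower-left of the bounding box.
Flange: 15 × 2, A = 30 cm², y = 1 cm, Ī = 10 cm⁴.
Web: 1.2 × 17, A = 20.4 cm², y = 10.5 cm, Ī = 491.3 cm⁴.
Hole (subtracted): ⌀0.4, A = 0.12566 cm², y = 1 cm, Ī = 0.0012566 cm⁴.
Centroid: ȳ = ΣA·y / ΣA = 4.8548 cm.
Transfer each piece to the horizontal centroidal axis using Ī + A·d² with d = y − 4.8548:
  flange: d = -3.8548 cm → contributes +455.8 cm⁴
  web: d = 5.6452 cm → contributes +1141.4 cm⁴
  hole: d = -3.8548 cm → contributes −1.8686 cm⁴
Total I = 1595.3 cm⁴.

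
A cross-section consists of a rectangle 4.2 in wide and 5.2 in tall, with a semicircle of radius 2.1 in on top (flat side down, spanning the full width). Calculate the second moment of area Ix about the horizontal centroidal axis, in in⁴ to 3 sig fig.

Split into non-overlapping primitives; take the origin at the lower-left of the bounding box.
Rectangular body: 4.2 × 5.2, A = 21.84 in², y = 2.6 in, Ī = 49.213 in⁴.
Semicircular cap: semicircle r = 2.1, A = 6.9272 in², y = 6.0913 in, Ī = 2.1346 in⁴.
Centroid: ȳ = ΣA·y / ΣA = 3.4407 in.
Transfer each piece to the horizontal centroidal axis using Ī + A·d² with d = y − 3.4407:
  rectangular body: d = -0.84071 in → contributes +64.649 in⁴
  semicircular cap: d = 2.6506 in → contributes +50.802 in⁴
Total I = 115.45 in⁴.

Ix ≈ 115 in⁴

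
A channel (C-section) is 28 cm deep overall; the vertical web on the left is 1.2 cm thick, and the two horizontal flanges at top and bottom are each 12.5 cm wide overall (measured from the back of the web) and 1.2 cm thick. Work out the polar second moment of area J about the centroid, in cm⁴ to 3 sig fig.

J ≈ 7950 cm⁴

Split into non-overlapping primitives; take the origin at the lower-left of the bounding box.
Web: 1.2 × 28, A = 33.6 cm², y = 14 cm, Ī = 2195.2 cm⁴.
Top flange (beyond web): 11.3 × 1.2, A = 13.56 cm², y = 27.4 cm, Ī = 1.6272 cm⁴.
Bottom flange (beyond web): 11.3 × 1.2, A = 13.56 cm², y = 0.6 cm, Ī = 1.6272 cm⁴.
By symmetry the centroid is at mid-height, ȳ = 14 cm.
Transfer each piece to the centroidal x-axis using Ī + A·d² with d = y − 14:
  web: d = 0 cm → contributes +2195.2 cm⁴
  top flange (beyond web): d = 13.4 cm → contributes +2436.5 cm⁴
  bottom flange (beyond web): d = -13.4 cm → contributes +2436.5 cm⁴
Total I = 7068.1 cm⁴.
For the y-axis: x̄ = 3.3915 cm.
Repeating about the centroidal y-axis gives I_y = 878.83 cm⁴.
Polar second moment: J = I_x + I_y = 7946.9 cm⁴.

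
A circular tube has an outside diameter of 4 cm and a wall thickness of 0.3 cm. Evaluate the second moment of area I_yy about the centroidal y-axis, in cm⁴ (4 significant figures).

Decompose the section into non-overlapping parts with the origin at the bottom-left of its bounding rectangle.
Outer circle: ⌀4, A = 12.5664 cm², x = 2 cm, Ī = 12.5664 cm⁴.
Bore (subtracted): ⌀3.4, A = 9.0792 cm², x = 2 cm, Ī = 6.55972 cm⁴.
By symmetry the centroid is at mid-width, x̄ = 2 cm.
All pieces are centred on the centroidal y-axis, so I = ΣĪ (holes subtracted) = 6.00665 cm⁴.

I_yy ≈ 6.007 cm⁴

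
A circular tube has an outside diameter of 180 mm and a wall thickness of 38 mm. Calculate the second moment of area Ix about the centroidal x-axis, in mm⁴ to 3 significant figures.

Ix ≈ 4.58 × 10⁷ mm⁴

Split into non-overlapping primitives; take the origin at the lower-left of the bounding box.
Outer circle: ⌀180, A = 25 447 mm², y = 90 mm, Ī = 51 529 974 mm⁴.
Bore (subtracted): ⌀104, A = 8494.9 mm², y = 90 mm, Ī = 5 742 530 mm⁴.
By symmetry the centroid is at mid-height, ȳ = 90 mm.
All pieces are centred on the centroidal x-axis, so I = ΣĪ (holes subtracted) = 45 787 444 mm⁴.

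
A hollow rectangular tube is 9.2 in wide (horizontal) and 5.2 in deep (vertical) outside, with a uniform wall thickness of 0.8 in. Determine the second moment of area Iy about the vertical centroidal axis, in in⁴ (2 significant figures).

Split into non-overlapping primitives; take the origin at the lower-left of the bounding box.
Outer rectangle: 9.2 × 5.2, A = 47.84 in², x = 4.6 in, Ī = 337.4 in⁴.
Inner void (subtracted): 7.6 × 3.6, A = 27.36 in², x = 4.6 in, Ī = 131.7 in⁴.
By symmetry the centroid is at mid-width, x̄ = 4.6 in.
All pieces are centred on the vertical centroidal axis, so I = ΣĪ (holes subtracted) = 205.7 in⁴.

Iy ≈ 210 in⁴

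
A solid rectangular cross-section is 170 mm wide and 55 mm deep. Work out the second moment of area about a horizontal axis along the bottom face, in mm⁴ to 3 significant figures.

The section: 170 × 55, A = 9 350 mm², y = 27.5 mm, Ī = 2 356 979 mm⁴.
Transfer it to the base of the section using Ī + A·d² with d = y − 0:
  the section: d = 27.5 mm → contributes +9 427 917 mm⁴
Total I = 9 427 917 mm⁴.

I_base ≈ 9.43 × 10⁶ mm⁴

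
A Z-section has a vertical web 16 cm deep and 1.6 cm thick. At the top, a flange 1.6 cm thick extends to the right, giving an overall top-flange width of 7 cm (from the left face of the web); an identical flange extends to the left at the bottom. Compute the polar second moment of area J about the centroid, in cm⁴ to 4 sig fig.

Break the section into simple shapes (no overlaps), measuring from the bottom-left corner of the bounding box.
Web: 1.6 × 16, A = 25.6 cm², y = 8 cm, Ī = 546.133 cm⁴.
Top flange (beyond web): 5.4 × 1.6, A = 8.64 cm², y = 15.2 cm, Ī = 1.8432 cm⁴.
Bottom flange (beyond web): 5.4 × 1.6, A = 8.64 cm², y = 0.8 cm, Ī = 1.8432 cm⁴.
Centroid: ȳ = ΣA·y / ΣA = 8 cm.
Transfer each piece to the centroidal x-axis using Ī + A·d² with d = y − 8:
  web: d = 0 cm → contributes +546.133 cm⁴
  top flange (beyond web): d = 7.2 cm → contributes +449.741 cm⁴
  bottom flange (beyond web): d = -7.2 cm → contributes +449.741 cm⁴
Total I = 1445.61 cm⁴.
For the y-axis: x̄ = 6.2 cm.
Repeating about the centroidal y-axis gives I_y = 259.132 cm⁴.
Polar second moment: J = I_x + I_y = 1704.75 cm⁴.

J ≈ 1705 cm⁴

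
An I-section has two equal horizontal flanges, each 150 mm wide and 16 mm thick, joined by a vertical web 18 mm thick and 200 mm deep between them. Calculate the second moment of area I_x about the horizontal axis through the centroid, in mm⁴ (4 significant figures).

I_x ≈ 6.809 × 10⁷ mm⁴

Break the section into simple shapes (no overlaps), measuring from the bottom-left corner of the bounding box.
Bottom flange: 150 × 16, A = 2 400 mm², y = 8 mm, Ī = 51 200 mm⁴.
Web: 18 × 200, A = 3 600 mm², y = 116 mm, Ī = 12 000 000 mm⁴.
Top flange: 150 × 16, A = 2 400 mm², y = 224 mm, Ī = 51 200 mm⁴.
By symmetry the centroid is at mid-height, ȳ = 116 mm.
Transfer each piece to the horizontal axis through the centroid using Ī + A·d² with d = y − 116:
  bottom flange: d = -108 mm → contributes +28 044 800 mm⁴
  web: d = 0 mm → contributes +12 000 000 mm⁴
  top flange: d = 108 mm → contributes +28 044 800 mm⁴
Total I = 68 089 600 mm⁴.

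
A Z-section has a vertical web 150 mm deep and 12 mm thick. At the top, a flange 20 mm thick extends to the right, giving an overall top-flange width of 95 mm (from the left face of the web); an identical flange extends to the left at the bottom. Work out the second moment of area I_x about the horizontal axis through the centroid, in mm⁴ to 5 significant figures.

Break the section into simple shapes (no overlaps), measuring from the bottom-left corner of the bounding box.
Web: 12 × 150, A = 1 800 mm², y = 75 mm, Ī = 3 375 000 mm⁴.
Top flange (beyond web): 83 × 20, A = 1 660 mm², y = 140 mm, Ī = 55333.33 mm⁴.
Bottom flange (beyond web): 83 × 20, A = 1 660 mm², y = 10 mm, Ī = 55333.33 mm⁴.
Centroid: ȳ = ΣA·y / ΣA = 75 mm.
Transfer each piece to the horizontal axis through the centroid using Ī + A·d² with d = y − 75:
  web: d = 0 mm → contributes +3 375 000 mm⁴
  top flange (beyond web): d = 65 mm → contributes +7 068 833 mm⁴
  bottom flange (beyond web): d = -65 mm → contributes +7 068 833 mm⁴
Total I = 17 512 667 mm⁴.

I_x ≈ 1.7513 × 10⁷ mm⁴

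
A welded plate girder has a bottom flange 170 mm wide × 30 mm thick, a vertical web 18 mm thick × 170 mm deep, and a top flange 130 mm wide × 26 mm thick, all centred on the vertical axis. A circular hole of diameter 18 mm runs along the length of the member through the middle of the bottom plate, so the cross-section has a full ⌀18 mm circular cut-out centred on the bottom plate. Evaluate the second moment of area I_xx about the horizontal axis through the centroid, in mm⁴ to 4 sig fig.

I_xx ≈ 8.677 × 10⁷ mm⁴

Split into non-overlapping primitives; take the origin at the lower-left of the bounding box.
Bottom plate: 170 × 30, A = 5 100 mm², y = 15 mm, Ī = 382 500 mm⁴.
Web plate: 18 × 170, A = 3 060 mm², y = 115 mm, Ī = 7 369 500 mm⁴.
Top plate: 130 × 26, A = 3 380 mm², y = 213 mm, Ī = 190 407 mm⁴.
Hole (subtracted): ⌀18, A = 254.469 mm², y = 15 mm, Ī = 5 153 mm⁴.
Centroid: ȳ = ΣA·y / ΣA = 101.415 mm.
Transfer each piece to the horizontal axis through the centroid using Ī + A·d² with d = y − 101.415:
  bottom plate: d = -86.4151 mm → contributes +38 467 082 mm⁴
  web plate: d = 13.5849 mm → contributes +7 934 224 mm⁴
  top plate: d = 111.585 mm → contributes +42 275 448 mm⁴
  hole: d = -86.4151 mm → contributes −1 905 417 mm⁴
Total I = 86 771 337 mm⁴.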